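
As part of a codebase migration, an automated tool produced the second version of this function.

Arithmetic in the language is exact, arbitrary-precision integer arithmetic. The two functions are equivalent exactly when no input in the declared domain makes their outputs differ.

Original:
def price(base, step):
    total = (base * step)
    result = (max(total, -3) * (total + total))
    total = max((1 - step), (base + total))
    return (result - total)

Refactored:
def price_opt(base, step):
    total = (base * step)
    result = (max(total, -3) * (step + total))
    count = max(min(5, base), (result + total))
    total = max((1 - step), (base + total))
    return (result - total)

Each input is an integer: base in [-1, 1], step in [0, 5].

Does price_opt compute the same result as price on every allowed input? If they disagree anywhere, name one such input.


At base=-1, step=1: price gives 2, price_opt gives 0.
verdict: not equivalent; witness: base=-1, step=1


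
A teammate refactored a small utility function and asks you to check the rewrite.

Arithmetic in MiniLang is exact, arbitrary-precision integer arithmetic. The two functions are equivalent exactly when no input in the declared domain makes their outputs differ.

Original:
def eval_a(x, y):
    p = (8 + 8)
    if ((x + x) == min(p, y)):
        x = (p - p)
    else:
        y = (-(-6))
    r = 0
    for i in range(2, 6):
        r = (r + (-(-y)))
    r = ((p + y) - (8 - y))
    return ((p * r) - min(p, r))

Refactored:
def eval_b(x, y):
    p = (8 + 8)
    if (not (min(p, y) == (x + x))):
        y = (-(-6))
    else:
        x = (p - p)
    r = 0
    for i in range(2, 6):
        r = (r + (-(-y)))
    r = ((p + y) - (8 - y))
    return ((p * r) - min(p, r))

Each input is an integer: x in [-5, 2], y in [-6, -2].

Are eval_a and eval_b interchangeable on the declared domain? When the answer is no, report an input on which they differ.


Side by side, the visible changes include: boolean connective usage differs.
One worked example (x=1, y=-3) — eval_a: p=16, then ((x + x) == min(p, y)) is false, then y=6, then r=0, then (i=2), then r=6, then (i=3), then r=12, then (i=4), then r=18, then (i=5), then r=24, then r=20, then returns 304; eval_b: p=16, then (not (min(p, y) == (x + x))) is true, then y=6, then r=0, then (i=2), then r=6, then (i=3), then r=12, then (i=4), then r=18, then (i=5), then r=24, then r=20, then returns 304; agreement on 304.
Checked all 40 inputs in the declared domain: the outputs agree on every one.
verdict: equivalent


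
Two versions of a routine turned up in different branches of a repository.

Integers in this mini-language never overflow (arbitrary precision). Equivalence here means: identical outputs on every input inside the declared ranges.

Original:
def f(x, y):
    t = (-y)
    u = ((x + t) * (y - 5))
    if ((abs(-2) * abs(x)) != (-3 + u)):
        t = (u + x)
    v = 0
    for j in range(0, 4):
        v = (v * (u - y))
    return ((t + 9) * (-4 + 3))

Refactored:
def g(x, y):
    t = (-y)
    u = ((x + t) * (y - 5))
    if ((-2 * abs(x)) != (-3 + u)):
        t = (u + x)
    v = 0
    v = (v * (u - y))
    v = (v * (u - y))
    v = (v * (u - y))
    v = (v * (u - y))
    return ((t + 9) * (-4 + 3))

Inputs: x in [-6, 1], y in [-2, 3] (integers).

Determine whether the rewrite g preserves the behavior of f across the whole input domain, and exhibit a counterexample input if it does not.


There is a counterexample at x=-1, y=0: -9 on one side, -13 on the other.
f: t := 0 | u := 5 | ((abs(-2) * abs(x)) != (-3 + u)): false | v := 0 | iter j=0: | v := 0 | iter j=1: | v := 0 | iter j=2: | v := 0 | iter j=3: | v := 0 | result -9
g: t := 0 | u := 5 | ((-2 * abs(x)) != (-3 + u)): true | t := 4 | v := 0 | v := 0 | v := 0 | v := 0 | v := 0 | result -13
verdict: not equivalent; witness: x=-1, y=0


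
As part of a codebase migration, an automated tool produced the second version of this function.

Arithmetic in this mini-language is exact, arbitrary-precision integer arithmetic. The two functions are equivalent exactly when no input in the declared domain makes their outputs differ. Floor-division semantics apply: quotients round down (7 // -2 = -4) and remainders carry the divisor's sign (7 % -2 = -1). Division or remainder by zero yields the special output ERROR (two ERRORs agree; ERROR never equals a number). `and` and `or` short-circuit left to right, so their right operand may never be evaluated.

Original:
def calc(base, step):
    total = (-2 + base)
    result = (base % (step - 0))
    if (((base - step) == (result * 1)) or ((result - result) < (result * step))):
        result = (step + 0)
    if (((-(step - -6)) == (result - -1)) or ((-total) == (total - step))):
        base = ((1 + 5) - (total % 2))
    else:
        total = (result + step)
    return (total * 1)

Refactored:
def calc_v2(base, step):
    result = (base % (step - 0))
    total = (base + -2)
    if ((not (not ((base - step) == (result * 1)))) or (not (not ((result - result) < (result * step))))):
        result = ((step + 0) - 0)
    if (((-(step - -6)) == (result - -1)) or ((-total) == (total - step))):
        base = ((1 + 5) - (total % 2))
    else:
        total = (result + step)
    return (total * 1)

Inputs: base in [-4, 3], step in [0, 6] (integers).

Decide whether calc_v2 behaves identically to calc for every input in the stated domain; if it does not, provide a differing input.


Comparing the listings, the differences include: boolean connective usage differs, constant usage differs, arithmetic usage differs.
Spot check at base=-4, step=0 — calc: total := -6 | divide-by-zero, output ERROR. calc_v2: divide-by-zero, output ERROR. Both give ERROR.
An exhaustive pass over the 56 declared inputs shows identical outputs.
verdict: equivalent


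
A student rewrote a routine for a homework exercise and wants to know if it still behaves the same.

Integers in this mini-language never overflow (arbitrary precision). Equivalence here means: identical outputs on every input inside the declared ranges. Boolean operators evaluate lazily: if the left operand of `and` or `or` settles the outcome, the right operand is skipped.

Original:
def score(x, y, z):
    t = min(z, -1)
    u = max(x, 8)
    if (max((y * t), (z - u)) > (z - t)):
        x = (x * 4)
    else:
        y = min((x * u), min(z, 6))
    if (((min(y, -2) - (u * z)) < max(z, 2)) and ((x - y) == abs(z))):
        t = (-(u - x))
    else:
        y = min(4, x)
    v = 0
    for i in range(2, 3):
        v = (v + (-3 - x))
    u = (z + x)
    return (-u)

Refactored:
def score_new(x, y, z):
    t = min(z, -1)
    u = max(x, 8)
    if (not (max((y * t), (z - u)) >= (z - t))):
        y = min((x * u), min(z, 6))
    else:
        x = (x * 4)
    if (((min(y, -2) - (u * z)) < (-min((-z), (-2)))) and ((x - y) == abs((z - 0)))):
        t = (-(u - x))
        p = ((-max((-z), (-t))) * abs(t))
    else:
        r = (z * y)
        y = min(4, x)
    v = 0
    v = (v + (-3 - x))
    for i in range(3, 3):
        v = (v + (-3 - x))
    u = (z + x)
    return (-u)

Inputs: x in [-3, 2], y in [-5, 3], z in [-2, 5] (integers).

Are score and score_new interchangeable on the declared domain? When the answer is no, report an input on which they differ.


These are not equivalent — on x=-3, y=-5, z=4 the outputs split (-1 vs 8).
score: t := -1 | u := 8 | (max((y * t), (z - u)) > (z - t)): false | y := -24 | (((min(y, -2) - (u * z)) < max(z, 2)) and ((x - y) == abs(z))): false | y := -3 | v := 0 | iter i=2: | v := 0 | u := 1 | result -1
score_new: t := -1 | u := 8 | (not (max((y * t), (z - u)) >= (z - t))): false | x := -12 | (((min(y, -2) - (u * z)) < (-min((-z), (-2)))) and ((x - y) == abs((z - 0)))): false | r := -20 | y := -12 | v := 0 | v := 9 | loop over i: empty range | u := -8 | result 8
verdict: not equivalent; witness: x=-3, y=-5, z=4


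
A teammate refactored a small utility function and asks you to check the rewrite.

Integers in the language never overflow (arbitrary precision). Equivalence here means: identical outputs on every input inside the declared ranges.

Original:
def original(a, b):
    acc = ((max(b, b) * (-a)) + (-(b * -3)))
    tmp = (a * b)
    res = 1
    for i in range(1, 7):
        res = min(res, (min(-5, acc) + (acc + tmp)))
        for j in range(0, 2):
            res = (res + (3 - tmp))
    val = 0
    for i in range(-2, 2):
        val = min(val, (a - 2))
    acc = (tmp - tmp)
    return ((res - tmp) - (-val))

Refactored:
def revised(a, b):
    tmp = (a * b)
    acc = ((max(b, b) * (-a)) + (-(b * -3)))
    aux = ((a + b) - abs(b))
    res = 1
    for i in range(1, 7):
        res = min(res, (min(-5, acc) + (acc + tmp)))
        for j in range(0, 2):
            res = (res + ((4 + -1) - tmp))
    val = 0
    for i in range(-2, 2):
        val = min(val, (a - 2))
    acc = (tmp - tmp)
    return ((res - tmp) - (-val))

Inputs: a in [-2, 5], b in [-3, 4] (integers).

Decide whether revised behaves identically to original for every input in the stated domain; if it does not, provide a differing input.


Differences: local variable names differ, plus arithmetic usage differs, plus min/max/abs usage differs, plus statement counts differ, plus constant usage differs — yet all 64 inputs agree.
verdict: equivalent


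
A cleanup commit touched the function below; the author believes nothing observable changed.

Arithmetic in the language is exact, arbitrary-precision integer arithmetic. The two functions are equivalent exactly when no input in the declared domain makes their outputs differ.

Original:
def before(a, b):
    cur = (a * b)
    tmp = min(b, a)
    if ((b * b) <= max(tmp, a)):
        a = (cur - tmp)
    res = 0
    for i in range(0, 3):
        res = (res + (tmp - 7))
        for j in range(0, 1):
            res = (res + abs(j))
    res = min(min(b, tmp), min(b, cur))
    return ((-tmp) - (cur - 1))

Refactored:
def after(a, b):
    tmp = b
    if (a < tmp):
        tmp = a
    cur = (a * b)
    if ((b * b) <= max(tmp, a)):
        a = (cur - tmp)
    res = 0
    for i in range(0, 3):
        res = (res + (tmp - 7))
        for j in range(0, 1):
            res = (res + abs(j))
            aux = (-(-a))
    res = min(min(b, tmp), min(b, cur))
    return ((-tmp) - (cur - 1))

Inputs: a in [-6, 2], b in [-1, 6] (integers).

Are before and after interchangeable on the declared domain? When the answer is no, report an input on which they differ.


Behavior is preserved: although statement counts differ; also min/max/abs usage differs; also comparison usage differs; also local variable names differ; also branching structure differs, the outputs never diverge.
Spot check at a=-2, b=-1 — before: cur = 2; tmp = -2; ((b * b) <= max(tmp, a)) -> false; res = 0; [i=0]; res = -9; [j=0]; res = -9; [i=1]; res = -18; [j=0]; res = -18; [i=2]; res = -27; [j=0]; res = -27; res = -2; return 1. after: tmp = -1; (a < tmp) -> true; tmp = -2; cur = 2; ((b * b) <= max(tmp, a)) -> false; res = 0; [i=0]; res = -9; [j=0]; res = -9; aux = -2; [i=1]; res = -18; [j=0]; res = -18; aux = -2; [i=2]; res = -27; [j=0]; res = -27; aux = -2; res = -2; return 1. Both give 1.
Every one of the 72 inputs gives matching results.
verdict: equivalent


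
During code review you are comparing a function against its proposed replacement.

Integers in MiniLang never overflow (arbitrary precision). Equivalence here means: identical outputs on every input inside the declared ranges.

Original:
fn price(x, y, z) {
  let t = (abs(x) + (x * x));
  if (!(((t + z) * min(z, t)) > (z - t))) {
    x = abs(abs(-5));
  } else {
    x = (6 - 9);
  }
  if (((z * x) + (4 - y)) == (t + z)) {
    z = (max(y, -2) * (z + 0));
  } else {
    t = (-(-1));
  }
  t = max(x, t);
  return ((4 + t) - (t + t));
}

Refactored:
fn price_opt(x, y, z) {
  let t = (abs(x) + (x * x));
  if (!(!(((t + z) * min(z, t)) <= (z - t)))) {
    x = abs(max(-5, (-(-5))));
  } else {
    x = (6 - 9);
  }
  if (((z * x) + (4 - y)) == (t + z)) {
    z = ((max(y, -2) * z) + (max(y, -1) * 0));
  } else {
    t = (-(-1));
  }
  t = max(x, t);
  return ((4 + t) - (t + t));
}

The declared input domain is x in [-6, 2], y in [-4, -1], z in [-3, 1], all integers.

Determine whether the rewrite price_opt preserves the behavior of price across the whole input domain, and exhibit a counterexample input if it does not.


Although `-2` became `-1`, no input in the stated domain can expose it.
As a probe, take x=1, y=-4, z=1: price runs t=2, then (!(((t + z) * min(z, t)) > (z - t))) is false, then x=-3, then (((z * x) + (4 - y)) == (t + z)) is false, then t=1, then t=1, then returns 3; price_opt runs t=2, then (!(!(((t + z) * min(z, t)) <= (z - t)))) is false, then x=-3, then (((z * x) + (4 - y)) == (t + z)) is false, then t=1, then t=1, then returns 3; both end at 3.
Checked all 180 inputs in the declared domain: the outputs agree on every one.
verdict: equivalent


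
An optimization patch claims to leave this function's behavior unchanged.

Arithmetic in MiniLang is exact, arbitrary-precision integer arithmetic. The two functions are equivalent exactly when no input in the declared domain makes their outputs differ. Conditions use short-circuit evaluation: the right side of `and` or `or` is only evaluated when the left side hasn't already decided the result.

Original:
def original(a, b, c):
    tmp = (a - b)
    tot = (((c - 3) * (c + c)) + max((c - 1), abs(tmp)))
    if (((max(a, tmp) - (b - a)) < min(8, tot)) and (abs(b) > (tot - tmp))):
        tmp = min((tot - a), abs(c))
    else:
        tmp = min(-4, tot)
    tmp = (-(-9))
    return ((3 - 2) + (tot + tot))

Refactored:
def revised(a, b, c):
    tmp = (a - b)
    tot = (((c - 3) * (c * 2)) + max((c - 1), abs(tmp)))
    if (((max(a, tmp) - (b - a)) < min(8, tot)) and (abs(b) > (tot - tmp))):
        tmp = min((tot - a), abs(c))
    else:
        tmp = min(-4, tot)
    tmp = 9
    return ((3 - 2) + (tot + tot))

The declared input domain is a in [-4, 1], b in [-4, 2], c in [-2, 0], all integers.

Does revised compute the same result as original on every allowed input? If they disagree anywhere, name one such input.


This is a faithful refactor — arithmetic usage differs; and constant usage differs, but the computed results match everywhere.
One worked example (a=1, b=-4, c=0) — original: tmp becomes 5; next tot becomes 5; next (((max(a, tmp) - (b - a)) < min(8, tot)) and (abs(b) > (tot - tmp))) evaluates to false; next tmp becomes -4; next tmp becomes 9; next final value 11; revised: tmp becomes 5; next tot becomes 5; next (((max(a, tmp) - (b - a)) < min(8, tot)) and (abs(b) > (tot - tmp))) evaluates to false; next tmp becomes -4; next tmp becomes 9; next final value 11; agreement on 11.
An exhaustive pass over the 126 declared inputs shows identical outputs.
verdict: equivalent


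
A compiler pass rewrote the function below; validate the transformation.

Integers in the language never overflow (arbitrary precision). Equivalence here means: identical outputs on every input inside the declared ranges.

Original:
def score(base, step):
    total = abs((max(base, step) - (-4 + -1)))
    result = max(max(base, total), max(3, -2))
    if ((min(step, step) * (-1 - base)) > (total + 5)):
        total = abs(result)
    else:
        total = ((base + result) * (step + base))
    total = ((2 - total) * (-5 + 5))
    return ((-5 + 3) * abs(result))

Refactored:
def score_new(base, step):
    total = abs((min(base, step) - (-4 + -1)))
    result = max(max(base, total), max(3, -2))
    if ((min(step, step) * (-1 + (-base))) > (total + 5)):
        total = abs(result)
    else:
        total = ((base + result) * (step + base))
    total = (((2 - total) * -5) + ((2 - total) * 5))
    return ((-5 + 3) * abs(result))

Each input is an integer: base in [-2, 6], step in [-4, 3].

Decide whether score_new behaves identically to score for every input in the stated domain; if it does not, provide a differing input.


base=-2, step=-1 yields -8 from score but -6 from score_new.
verdict: not equivalent; witness: base=-2, step=-1


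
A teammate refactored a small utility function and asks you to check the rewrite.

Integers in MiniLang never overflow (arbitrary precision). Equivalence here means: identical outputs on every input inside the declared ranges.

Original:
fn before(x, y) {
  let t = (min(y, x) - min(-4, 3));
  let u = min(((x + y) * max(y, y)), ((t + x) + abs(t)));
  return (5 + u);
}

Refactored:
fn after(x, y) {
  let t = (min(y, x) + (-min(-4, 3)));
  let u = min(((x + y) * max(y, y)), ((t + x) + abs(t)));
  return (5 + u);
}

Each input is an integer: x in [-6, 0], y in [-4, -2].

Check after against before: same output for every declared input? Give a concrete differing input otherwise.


Behavior is preserved: although arithmetic usage differs, the outputs never diverge.
Tracing x=-6, y=-2: before: t becomes -2; next u becomes -6; next final value -1 | after: t becomes -2; next u becomes -6; next final value -1 — matching result -1.
Sweeping the whole domain (21 inputs) finds no disagreement.
verdict: equivalent


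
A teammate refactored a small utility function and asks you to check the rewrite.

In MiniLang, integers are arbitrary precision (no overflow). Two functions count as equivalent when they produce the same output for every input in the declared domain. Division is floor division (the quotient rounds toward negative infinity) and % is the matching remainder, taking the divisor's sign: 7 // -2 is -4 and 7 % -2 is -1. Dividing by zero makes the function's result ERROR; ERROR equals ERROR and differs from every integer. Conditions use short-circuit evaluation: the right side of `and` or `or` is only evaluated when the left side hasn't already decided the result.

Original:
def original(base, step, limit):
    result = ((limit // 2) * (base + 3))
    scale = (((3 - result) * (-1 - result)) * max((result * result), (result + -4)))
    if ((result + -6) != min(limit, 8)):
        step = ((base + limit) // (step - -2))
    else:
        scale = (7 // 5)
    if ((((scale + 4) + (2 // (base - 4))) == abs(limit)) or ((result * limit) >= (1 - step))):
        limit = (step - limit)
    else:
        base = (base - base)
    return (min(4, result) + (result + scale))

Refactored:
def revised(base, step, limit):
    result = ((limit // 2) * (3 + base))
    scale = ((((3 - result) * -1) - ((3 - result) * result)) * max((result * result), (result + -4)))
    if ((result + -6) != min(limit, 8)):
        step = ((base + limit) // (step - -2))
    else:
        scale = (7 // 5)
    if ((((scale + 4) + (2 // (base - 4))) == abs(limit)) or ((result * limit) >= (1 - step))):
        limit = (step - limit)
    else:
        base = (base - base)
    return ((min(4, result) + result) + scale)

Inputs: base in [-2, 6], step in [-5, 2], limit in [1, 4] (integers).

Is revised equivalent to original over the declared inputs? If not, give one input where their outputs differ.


Equivalent — the differences include arithmetic usage differs; and constant usage differs, yet no declared input distinguishes the two.
Tracing base=-1, step=-5, limit=2: original: result := 2 | scale := -12 | ((result + -6) != min(limit, 8)): true | step := -1 | ((((scale + 4) + (2 // (base - 4))) == abs(limit)) or ((result * limit) >= (1 - step))): true | limit := -3 | result -8 | revised: result := 2 | scale := -12 | ((result + -6) != min(limit, 8)): true | step := -1 | ((((scale + 4) + (2 // (base - 4))) == abs(limit)) or ((result * limit) >= (1 - step))): true | limit := -3 | result -8 — matching result -8.
Across all 288 domain points the two functions coincide.
verdict: equivalent


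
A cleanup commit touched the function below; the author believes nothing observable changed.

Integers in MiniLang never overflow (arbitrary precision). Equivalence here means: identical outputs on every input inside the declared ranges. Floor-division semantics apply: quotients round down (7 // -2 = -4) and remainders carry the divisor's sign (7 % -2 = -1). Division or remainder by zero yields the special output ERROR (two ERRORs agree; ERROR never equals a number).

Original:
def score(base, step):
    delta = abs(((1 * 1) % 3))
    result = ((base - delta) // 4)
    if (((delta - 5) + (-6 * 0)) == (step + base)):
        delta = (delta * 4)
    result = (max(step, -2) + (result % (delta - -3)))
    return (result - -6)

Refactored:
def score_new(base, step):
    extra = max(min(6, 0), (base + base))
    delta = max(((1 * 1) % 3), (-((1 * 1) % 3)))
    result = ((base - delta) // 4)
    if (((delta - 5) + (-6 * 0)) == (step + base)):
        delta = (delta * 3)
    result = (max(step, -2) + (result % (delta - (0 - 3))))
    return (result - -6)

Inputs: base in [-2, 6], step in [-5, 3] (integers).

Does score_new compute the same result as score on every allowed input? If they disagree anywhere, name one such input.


The rewrite breaks on base=-2, step=-2, where the results are 10 and 9.
score: delta=1, then result=-1, then (((delta - 5) + (-6 * 0)) == (step + base)) is true, then delta=4, then result=4, then returns 10
score_new: extra=0, then delta=1, then result=-1, then (((delta - 5) + (-6 * 0)) == (step + base)) is true, then delta=3, then result=3, then returns 9
verdict: not equivalent; witness: base=-2, step=-2


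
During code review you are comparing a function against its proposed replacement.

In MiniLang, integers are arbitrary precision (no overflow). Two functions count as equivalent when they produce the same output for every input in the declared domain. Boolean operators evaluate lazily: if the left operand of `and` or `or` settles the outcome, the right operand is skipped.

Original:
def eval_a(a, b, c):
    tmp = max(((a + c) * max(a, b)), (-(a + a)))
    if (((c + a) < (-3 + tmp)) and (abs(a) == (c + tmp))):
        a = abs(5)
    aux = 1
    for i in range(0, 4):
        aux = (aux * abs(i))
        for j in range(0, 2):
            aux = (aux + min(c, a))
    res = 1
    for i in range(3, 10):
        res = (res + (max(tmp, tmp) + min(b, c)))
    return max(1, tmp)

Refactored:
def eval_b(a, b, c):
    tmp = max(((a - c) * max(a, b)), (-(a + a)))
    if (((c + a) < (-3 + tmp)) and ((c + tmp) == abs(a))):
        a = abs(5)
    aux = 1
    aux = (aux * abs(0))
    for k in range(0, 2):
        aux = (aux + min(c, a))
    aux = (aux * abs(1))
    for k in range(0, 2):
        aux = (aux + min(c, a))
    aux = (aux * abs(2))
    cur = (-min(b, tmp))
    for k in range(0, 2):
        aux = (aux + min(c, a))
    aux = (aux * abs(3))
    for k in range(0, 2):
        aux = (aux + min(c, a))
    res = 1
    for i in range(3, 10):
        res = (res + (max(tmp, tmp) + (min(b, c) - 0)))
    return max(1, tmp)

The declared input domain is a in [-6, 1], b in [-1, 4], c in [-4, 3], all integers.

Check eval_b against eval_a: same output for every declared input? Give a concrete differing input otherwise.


These are not equivalent — on a=-3, b=-1, c=-4 the outputs split (7 vs 6).
eval_a: tmp becomes 7; next (((c + a) < (-3 + tmp)) and (abs(a) == (c + tmp))) evaluates to true; next a becomes 5; next aux becomes 1; next at i=0:; next aux becomes 0; next at j=0:; next aux becomes -4; next at j=1:; next aux becomes -8; next at i=1:; next aux becomes -8; next at j=0:; next aux becomes -12; next at j=1:; next aux becomes -16; next at i=2:; next aux becomes -32; next at j=0:; next aux becomes -36; next at j=1:; next aux becomes -40; next at i=3:; next aux becomes -120; next at j=0:; next aux becomes -124; next at j=1:; next aux becomes -128; next res becomes 1; next at i=3:; next res becomes 4; next at i=4:; next res becomes 7; next at i=5:; next res becomes 10; next at i=6:; next res becomes 13; next at i=7:; next res becomes 16; next at i=8:; next res becomes 19; next at i=9:; next res becomes 22; next final value 7
eval_b: tmp becomes 6; next (((c + a) < (-3 + tmp)) and ((c + tmp) == abs(a))) evaluates to false; next aux becomes 1; next aux becomes 0; next at k=0:; next aux becomes -4; next at k=1:; next aux becomes -8; next aux becomes -8; next at k=0:; next aux becomes -12; next at k=1:; next aux becomes -16; next aux becomes -32; next cur becomes 1; next at k=0:; next aux becomes -36; next at k=1:; next aux becomes -40; next aux becomes -120; next at k=0:; next aux becomes -124; next at k=1:; next aux becomes -128; next res becomes 1; next at i=3:; next res becomes 3; next at i=4:; next res becomes 5; next at i=5:; next res becomes 7; next at i=6:; next res becomes 9; next at i=7:; next res becomes 11; next at i=8:; next res becomes 13; next at i=9:; next res becomes 15; next final value 6
verdict: not equivalent; witness: a=-3, b=-1, c=-4


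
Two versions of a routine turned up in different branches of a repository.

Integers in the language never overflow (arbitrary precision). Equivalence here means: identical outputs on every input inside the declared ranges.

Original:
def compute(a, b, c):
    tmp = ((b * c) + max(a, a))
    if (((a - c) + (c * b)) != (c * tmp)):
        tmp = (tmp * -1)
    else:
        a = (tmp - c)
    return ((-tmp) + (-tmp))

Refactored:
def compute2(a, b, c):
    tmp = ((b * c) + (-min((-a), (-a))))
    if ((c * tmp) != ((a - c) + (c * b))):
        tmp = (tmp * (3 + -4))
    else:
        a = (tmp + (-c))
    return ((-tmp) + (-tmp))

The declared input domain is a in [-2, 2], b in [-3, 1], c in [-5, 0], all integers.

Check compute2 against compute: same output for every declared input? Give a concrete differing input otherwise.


Side by side, the visible changes include: arithmetic usage differs, constant usage differs, min/max/abs usage differs.
As a probe, take a=2, b=-2, c=-4: compute runs tmp=10, then (((a - c) + (c * b)) != (c * tmp)) is true, then tmp=-10, then returns 20; compute2 runs tmp=10, then ((c * tmp) != ((a - c) + (c * b))) is true, then tmp=-10, then returns 20; both end at 20.
Across all 150 domain points the two functions coincide.
verdict: equivalent


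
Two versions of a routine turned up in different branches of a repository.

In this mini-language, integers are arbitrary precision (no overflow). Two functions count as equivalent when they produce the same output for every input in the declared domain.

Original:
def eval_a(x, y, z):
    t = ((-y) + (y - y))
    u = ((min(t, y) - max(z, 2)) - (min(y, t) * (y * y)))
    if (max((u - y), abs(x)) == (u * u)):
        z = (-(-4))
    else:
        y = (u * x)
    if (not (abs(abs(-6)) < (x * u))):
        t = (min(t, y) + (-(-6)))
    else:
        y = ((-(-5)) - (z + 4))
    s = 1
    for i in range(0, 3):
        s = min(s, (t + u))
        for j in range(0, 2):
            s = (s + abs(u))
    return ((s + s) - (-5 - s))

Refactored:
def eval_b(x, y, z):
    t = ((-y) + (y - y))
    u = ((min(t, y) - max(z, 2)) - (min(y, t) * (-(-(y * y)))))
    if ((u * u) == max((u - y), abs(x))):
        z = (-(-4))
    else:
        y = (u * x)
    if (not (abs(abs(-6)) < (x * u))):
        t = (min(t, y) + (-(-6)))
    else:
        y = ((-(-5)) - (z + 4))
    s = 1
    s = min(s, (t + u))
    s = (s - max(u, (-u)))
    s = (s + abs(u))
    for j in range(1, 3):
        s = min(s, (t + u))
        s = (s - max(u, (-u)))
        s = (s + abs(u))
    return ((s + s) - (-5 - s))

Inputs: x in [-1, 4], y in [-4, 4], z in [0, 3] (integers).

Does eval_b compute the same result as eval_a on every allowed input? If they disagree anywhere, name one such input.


x=-1, y=-4, z=0 yields 371 from eval_a but 8 from eval_b.
verdict: not equivalent; witness: x=-1, y=-4, z=0


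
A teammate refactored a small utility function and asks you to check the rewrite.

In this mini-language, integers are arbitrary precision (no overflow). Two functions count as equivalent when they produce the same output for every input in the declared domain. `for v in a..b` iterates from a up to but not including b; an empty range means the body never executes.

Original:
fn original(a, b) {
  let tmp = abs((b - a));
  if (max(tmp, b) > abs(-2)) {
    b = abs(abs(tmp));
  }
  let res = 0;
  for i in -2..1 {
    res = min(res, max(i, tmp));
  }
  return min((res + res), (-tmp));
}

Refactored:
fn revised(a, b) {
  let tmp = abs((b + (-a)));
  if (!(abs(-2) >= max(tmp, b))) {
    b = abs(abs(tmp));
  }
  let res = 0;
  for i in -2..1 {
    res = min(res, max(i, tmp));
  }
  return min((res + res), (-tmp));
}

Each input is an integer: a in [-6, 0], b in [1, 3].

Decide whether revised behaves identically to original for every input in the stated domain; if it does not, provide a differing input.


Side by side, the visible changes include: arithmetic usage differs, boolean connective usage differs, comparison usage differs.
Tracing a=-4, b=2: original: tmp = 6; (max(tmp, b) > abs(-2)) -> true; b = 6; res = 0; [i=-2]; res = 0; [i=-1]; res = 0; [i=0]; res = 0; return -6 | revised: tmp = 6; (!(abs(-2) >= max(tmp, b))) -> true; b = 6; res = 0; [i=-2]; res = 0; [i=-1]; res = 0; [i=0]; res = 0; return -6 — matching result -6.
Across all 21 domain points the two functions coincide.
verdict: equivalent


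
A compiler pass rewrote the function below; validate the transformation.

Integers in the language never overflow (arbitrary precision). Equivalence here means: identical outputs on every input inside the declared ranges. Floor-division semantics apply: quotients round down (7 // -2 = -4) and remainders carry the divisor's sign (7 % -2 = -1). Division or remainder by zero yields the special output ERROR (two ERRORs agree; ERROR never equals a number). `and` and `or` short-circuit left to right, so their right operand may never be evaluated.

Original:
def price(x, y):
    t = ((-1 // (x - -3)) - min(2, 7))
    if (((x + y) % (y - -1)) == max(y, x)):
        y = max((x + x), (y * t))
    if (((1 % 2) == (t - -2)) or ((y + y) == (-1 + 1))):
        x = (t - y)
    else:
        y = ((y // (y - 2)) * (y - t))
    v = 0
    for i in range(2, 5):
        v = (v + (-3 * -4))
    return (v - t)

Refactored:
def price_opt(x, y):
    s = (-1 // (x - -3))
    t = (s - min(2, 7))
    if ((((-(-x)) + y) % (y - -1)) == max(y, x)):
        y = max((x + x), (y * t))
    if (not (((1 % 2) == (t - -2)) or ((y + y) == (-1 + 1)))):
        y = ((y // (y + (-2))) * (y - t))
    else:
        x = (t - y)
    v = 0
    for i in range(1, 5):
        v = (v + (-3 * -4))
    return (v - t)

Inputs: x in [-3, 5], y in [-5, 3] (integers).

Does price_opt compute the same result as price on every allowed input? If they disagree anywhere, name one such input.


On input x=-2, y=-5, price returns 39 while price_opt returns 51.
verdict: not equivalent; witness: x=-2, y=-5


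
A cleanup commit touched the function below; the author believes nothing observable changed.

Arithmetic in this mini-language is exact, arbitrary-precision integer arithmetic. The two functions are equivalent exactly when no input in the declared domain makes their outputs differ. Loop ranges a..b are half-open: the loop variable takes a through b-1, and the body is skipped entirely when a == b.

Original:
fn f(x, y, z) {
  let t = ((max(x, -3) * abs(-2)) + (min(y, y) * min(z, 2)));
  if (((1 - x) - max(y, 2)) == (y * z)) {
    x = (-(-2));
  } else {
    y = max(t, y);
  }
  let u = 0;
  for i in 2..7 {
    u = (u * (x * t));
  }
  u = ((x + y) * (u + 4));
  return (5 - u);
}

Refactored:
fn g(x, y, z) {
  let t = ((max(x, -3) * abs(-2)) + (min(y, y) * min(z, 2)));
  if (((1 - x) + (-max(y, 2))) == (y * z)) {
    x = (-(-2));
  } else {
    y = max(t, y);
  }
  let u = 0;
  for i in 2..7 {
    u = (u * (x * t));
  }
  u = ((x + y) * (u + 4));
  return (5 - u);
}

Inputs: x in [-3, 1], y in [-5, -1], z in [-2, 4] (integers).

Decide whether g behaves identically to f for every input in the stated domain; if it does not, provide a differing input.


Behavior is preserved: although arithmetic usage differs, the outputs never diverge.
Tracing x=-2, y=-5, z=0: f: t := -4 | (((1 - x) - max(y, 2)) == (y * z)): false | y := -4 | u := 0 | iter i=2: | u := 0 | iter i=3: | u := 0 | iter i=4: | u := 0 | iter i=5: | u := 0 | iter i=6: | u := 0 | u := -24 | result 29 | g: t := -4 | (((1 - x) + (-max(y, 2))) == (y * z)): false | y := -4 | u := 0 | iter i=2: | u := 0 | iter i=3: | u := 0 | iter i=4: | u := 0 | iter i=5: | u := 0 | iter i=6: | u := 0 | u := -24 | result 29 — matching result 29.
Every one of the 175 inputs gives matching results.
verdict: equivalent


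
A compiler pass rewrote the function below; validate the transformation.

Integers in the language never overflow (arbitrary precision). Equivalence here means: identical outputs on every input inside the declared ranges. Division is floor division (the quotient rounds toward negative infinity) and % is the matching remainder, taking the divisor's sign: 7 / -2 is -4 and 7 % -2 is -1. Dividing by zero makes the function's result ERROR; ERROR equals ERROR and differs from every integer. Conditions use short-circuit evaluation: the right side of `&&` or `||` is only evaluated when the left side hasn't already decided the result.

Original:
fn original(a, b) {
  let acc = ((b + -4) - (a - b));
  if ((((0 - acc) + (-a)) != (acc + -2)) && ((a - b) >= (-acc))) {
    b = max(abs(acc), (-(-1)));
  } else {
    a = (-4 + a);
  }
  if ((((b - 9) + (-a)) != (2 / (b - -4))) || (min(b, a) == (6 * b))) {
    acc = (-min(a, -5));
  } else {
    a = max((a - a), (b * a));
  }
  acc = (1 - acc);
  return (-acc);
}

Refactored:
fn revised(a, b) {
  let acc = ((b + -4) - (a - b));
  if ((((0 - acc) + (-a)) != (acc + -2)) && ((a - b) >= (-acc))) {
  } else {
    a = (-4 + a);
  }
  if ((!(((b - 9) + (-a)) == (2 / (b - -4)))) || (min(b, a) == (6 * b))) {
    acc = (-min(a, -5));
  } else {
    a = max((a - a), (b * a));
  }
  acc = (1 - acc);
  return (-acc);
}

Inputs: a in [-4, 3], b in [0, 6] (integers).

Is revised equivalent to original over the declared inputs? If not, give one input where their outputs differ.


Run the pair on a=-4, b=5.
original: acc=10, then ((((0 - acc) + (-a)) != (acc + -2)) && ((a - b) >= (-acc))) is true, then b=10, then ((((b - 9) + (-a)) != (2 / (b - -4))) || (min(b, a) == (6 * b))) is true, then acc=5, then acc=-4, then returns 4
revised: acc=10, then ((((0 - acc) + (-a)) != (acc + -2)) && ((a - b) >= (-acc))) is true, then ((!(((b - 9) + (-a)) == (2 / (b - -4)))) || (min(b, a) == (6 * b))) is false, then a=0, then acc=-9, then returns 9
4 vs 9 — the two versions disagree here.
verdict: not equivalent; witness: a=-4, b=5


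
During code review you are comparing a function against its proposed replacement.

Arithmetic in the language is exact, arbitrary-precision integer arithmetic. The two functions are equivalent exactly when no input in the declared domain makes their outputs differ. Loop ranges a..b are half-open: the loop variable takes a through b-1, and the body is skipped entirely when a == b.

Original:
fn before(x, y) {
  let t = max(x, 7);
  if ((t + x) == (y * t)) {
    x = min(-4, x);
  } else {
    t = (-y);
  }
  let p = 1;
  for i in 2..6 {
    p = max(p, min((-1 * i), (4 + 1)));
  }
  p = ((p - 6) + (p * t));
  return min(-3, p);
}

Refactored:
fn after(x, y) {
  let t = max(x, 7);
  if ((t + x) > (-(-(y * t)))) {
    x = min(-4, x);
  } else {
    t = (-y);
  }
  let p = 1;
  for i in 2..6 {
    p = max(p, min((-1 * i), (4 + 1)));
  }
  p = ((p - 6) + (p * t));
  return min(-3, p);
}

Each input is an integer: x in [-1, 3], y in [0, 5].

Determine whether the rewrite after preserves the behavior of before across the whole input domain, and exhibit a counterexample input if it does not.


These are not equivalent — on x=-1, y=0 the outputs split (-5 vs -3).
before: t = 7; ((t + x) == (y * t)) -> false; t = 0; p = 1; [i=2]; p = 1; [i=3]; p = 1; [i=4]; p = 1; [i=5]; p = 1; p = -5; return -5
after: t = 7; ((t + x) > (-(-(y * t)))) -> true; x = -4; p = 1; [i=2]; p = 1; [i=3]; p = 1; [i=4]; p = 1; [i=5]; p = 1; p = 2; return -3
verdict: not equivalent; witness: x=-1, y=0


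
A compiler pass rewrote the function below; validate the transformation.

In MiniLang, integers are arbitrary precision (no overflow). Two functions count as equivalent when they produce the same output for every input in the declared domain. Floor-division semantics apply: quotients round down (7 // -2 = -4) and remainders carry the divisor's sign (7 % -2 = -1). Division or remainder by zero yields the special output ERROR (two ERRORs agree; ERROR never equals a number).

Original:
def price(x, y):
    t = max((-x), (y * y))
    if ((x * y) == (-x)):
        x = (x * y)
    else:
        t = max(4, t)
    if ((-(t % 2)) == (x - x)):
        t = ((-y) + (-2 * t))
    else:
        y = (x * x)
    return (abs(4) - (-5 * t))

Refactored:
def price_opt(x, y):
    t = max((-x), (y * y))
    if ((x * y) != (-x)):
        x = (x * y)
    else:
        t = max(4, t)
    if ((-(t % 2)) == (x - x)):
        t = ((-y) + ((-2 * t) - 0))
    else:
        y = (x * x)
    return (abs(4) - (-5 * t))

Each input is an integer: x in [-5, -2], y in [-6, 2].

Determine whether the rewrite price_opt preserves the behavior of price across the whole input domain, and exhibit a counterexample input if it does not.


Not equivalent: x=-3, y=-1 separates them (19 vs -31).
price: t = 3; ((x * y) == (-x)) -> true; x = 3; ((-(t % 2)) == (x - x)) -> false; y = 9; return 19
price_opt: t = 3; ((x * y) != (-x)) -> false; t = 4; ((-(t % 2)) == (x - x)) -> true; t = -7; return -31
verdict: not equivalent; witness: x=-3, y=-1


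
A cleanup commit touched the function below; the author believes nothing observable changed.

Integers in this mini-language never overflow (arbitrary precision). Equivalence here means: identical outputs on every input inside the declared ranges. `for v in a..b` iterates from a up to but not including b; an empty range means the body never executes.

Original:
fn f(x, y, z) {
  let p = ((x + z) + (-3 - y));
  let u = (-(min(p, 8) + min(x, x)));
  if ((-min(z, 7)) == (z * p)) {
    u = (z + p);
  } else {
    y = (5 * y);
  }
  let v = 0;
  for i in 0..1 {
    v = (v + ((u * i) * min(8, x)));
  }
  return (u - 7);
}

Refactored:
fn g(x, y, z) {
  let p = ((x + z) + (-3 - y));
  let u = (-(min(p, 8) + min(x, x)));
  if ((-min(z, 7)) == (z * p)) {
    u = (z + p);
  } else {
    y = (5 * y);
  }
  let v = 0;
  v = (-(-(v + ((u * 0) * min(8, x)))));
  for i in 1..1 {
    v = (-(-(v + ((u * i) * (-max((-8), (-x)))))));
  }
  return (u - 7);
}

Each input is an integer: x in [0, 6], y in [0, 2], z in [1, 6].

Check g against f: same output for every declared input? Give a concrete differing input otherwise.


Comparing the listings, the differences include: min/max/abs usage differs, and statement counts differ, and loop structure differs, and arithmetic usage differs, and constant usage differs.
One worked example (x=5, y=0, z=2) — f: p becomes 4; next u becomes -9; next ((-min(z, 7)) == (z * p)) evaluates to false; next y becomes 0; next v becomes 0; next at i=0:; next v becomes 0; next final value -16; g: p becomes 4; next u becomes -9; next ((-min(z, 7)) == (z * p)) evaluates to false; next y becomes 0; next v becomes 0; next v becomes 0; next i never enters its loop body; next final value -16; agreement on -16.
Checked all 126 inputs in the declared domain: the outputs agree on every one.
verdict: equivalent


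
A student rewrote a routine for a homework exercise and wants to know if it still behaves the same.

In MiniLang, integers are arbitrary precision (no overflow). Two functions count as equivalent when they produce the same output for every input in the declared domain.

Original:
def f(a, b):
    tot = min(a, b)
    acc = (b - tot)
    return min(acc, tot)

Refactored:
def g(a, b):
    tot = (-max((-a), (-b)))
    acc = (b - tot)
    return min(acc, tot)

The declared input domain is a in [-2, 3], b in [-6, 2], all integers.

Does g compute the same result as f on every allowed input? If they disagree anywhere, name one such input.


Side by side, the visible changes include: min/max/abs usage differs.
Spot check at a=-1, b=2 — f: tot = -1; acc = 3; return -1. g: tot = -1; acc = 3; return -1. Both give -1.
An exhaustive pass over the 54 declared inputs shows identical outputs.
verdict: equivalent


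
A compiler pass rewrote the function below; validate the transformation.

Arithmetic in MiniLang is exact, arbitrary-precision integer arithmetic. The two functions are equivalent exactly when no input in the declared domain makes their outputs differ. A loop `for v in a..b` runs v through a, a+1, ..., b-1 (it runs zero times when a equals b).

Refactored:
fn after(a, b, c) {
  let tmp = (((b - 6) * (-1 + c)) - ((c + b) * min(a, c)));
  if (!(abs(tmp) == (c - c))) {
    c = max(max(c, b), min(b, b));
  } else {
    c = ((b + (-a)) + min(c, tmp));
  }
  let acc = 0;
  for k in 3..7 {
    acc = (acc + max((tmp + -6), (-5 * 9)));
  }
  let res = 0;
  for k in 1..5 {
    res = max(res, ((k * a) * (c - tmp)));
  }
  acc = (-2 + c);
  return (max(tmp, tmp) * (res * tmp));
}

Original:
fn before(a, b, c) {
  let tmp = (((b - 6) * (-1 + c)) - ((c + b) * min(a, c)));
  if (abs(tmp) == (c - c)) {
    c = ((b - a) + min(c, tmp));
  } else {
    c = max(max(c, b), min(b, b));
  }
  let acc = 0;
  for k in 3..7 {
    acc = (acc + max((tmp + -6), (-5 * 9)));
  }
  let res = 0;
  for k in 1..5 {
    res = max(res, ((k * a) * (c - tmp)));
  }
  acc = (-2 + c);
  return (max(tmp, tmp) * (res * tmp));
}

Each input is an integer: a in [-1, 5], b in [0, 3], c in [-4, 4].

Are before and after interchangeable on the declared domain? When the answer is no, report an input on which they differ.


The two versions differ — the changes include arithmetic usage differs, and boolean connective usage differs.
Tracing a=4, b=3, c=4: before: tmp = -37; (abs(tmp) == (c - c)) -> false; c = 4; acc = 0; [k=3]; acc = -43; [k=4]; acc = -86; [k=5]; acc = -129; [k=6]; acc = -172; res = 0; [k=1]; res = 164; [k=2]; res = 328; [k=3]; res = 492; [k=4]; res = 656; acc = 2; return 898064 | after: tmp = -37; (!(abs(tmp) == (c - c))) -> true; c = 4; acc = 0; [k=3]; acc = -43; [k=4]; acc = -86; [k=5]; acc = -129; [k=6]; acc = -172; res = 0; [k=1]; res = 164; [k=2]; res = 328; [k=3]; res = 492; [k=4]; res = 656; acc = 2; return 898064 — matching result 898064.
Every one of the 252 inputs gives matching results.
verdict: equivalent
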